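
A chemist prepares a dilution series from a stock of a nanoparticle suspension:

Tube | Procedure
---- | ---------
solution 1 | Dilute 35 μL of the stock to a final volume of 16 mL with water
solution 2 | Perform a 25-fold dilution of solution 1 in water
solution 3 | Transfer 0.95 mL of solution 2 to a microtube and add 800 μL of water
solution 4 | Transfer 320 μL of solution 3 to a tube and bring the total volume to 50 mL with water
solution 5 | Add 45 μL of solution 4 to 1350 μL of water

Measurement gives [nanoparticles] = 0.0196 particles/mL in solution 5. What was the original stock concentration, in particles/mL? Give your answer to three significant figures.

Step 1: 35 μL brought to 16 mL → factor 16000/35 = 457.14
Step 2: 25-fold → factor 25
Step 3: 0.95 mL + 800 μL = 1.75 mL total → factor 1.75/0.95 = 1.8421
Step 4: 320 μL brought to 50 mL → factor 50000/320 = 156.25
Step 5: 45 μL + 1350 μL = 1395 μL total → factor 1395/45 = 31
Overall dilution factor = 457.14 × 25 × 1.8421 × 156.25 × 31 = 1.0197 × 10^8
Stock = 0.0196 particles/mL × 1.0197 × 10^8 = 2.00 × 10^6 particles/mL

2.00 × 10^6 particles/mL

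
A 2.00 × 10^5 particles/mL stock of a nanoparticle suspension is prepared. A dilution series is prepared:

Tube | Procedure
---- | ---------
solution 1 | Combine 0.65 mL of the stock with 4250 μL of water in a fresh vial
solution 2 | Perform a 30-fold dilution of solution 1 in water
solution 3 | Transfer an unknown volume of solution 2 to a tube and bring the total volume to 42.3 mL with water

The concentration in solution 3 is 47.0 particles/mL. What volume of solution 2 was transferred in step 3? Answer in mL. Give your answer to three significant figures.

Step 1: 0.65 mL + 4250 μL = 4.9 mL total → factor 4.9/0.65 = 7.5385
Step 2: 30-fold → factor 30
Step 3: v brought to 42.3 mL → factor = 42.3 mL/v
Product of known-step factors = 226.15
Overall factor = 2.00 × 10^5 particles/mL / (47.0 particles/mL) = 4255.3
Step-3 factor = 4255.3 / 226.15 = 18.816
v = 42.3 mL / 18.816 = 2.25 mL

2.25 mL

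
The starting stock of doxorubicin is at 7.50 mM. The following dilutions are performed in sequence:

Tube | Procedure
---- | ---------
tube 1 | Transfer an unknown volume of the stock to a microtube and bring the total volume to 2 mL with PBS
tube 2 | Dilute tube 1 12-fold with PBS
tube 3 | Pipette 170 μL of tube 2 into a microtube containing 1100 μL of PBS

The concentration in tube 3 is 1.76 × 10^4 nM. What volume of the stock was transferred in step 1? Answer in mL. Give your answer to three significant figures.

0.421 mL

Step 1: v brought to 2 mL → factor = 2 mL/v
Step 2: 12-fold → factor 12
Step 3: 170 μL + 1100 μL = 1270 μL total → factor 1270/170 = 7.4706
Product of known-step factors = 89.647
Overall factor = 7.50 mM / (1.76 × 10^4 nM) = 426.14
Step-1 factor = 426.14 / 89.647 = 4.7535
v = 2 mL / 4.7535 = 0.421 mL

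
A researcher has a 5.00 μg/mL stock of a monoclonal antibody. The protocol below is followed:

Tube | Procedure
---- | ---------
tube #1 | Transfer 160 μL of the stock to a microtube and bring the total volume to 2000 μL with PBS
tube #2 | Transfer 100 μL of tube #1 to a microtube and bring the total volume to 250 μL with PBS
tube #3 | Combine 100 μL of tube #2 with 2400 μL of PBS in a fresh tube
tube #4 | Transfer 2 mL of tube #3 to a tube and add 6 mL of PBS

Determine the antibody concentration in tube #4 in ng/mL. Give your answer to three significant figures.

Step 1: 160 μL brought to 2000 μL → factor 2000/160 = 12.5
Step 2: 100 μL brought to 250 μL → factor 250/100 = 2.5
Step 3: 100 μL + 2400 μL = 2500 μL total → factor 2500/100 = 25
Step 4: 2 mL + 6 mL = 8 mL total → factor 8/2 = 4
Overall dilution factor = 12.5 × 2.5 × 25 × 4 = 3125
Final = 5.00 μg/mL / 3125 = 0.001600 μg/mL = 1.60 ng/mL

1.60 ng/mL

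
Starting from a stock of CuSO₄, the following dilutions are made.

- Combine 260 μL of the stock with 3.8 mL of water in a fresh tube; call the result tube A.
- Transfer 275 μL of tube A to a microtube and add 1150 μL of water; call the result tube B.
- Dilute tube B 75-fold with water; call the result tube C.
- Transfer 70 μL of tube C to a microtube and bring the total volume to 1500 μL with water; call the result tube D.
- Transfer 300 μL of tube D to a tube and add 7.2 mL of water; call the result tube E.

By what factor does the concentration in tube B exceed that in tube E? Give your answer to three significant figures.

Step 1: 260 μL + 3.8 mL = 4060 μL total → factor 4060/260 = 15.615
Step 2: 275 μL + 1150 μL = 1425 μL total → factor 1425/275 = 5.1818
Step 3: 75-fold → factor 75
Step 4: 70 μL brought to 1500 μL → factor 1500/70 = 21.429
Step 5: 300 μL + 7.2 mL = 7500 μL total → factor 7500/300 = 25
Dilution factor to tube B = 80.916; to tube E = 3.2511 × 10^6
[tube B]/[tube E] = (factor to tube E)/(factor to tube B) = 3.2511 × 10^6/80.916 = 4.02 × 10^4

4.02 × 10^4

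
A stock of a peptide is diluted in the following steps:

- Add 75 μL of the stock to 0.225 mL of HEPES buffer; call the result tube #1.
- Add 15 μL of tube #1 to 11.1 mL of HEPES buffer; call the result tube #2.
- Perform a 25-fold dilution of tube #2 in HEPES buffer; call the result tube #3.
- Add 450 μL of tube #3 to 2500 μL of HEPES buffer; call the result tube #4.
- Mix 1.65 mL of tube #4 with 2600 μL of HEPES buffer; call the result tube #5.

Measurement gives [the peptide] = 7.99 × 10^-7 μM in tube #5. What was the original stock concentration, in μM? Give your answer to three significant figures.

Step 1: 75 μL + 0.225 mL = 300 μL total → factor 300/75 = 4
Step 2: 15 μL + 11.1 mL = 11115 μL total → factor 11115/15 = 741
Step 3: 25-fold → factor 25
Step 4: 450 μL + 2500 μL = 2950 μL total → factor 2950/450 = 6.5556
Step 5: 1.65 mL + 2600 μL = 4.25 mL total → factor 4.25/1.65 = 2.5758
Overall dilution factor = 4 × 741 × 25 × 6.5556 × 2.5758 = 1.2512 × 10^6
Stock = 7.99 × 10^-7 μM × 1.2512 × 10^6 = 1.00 μM

1.00 μM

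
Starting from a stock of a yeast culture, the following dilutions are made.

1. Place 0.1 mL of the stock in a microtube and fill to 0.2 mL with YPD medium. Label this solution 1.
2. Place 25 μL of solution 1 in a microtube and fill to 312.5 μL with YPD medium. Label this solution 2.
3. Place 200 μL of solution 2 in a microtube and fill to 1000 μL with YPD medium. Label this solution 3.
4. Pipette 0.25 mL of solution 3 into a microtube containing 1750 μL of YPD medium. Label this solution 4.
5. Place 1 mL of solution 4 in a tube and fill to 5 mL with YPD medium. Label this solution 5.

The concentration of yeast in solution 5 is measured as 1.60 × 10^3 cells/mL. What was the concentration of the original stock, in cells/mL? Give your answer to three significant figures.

Step 1: 0.1 mL brought to 0.2 mL → factor 0.2/0.1 = 2
Step 2: 25 μL brought to 312.5 μL → factor 312.5/25 = 12.5
Step 3: 200 μL brought to 1000 μL → factor 1000/200 = 5
Step 4: 0.25 mL + 1750 μL = 2 mL total → factor 2/0.25 = 8
Step 5: 1 mL brought to 5 mL → factor 5/1 = 5
Overall dilution factor = 2 × 12.5 × 5 × 8 × 5 = 5000
Stock = 1.60 × 10^3 cells/mL × 5000 = 8.00 × 10^6 cells/mL

8.00 × 10^6 cells/mL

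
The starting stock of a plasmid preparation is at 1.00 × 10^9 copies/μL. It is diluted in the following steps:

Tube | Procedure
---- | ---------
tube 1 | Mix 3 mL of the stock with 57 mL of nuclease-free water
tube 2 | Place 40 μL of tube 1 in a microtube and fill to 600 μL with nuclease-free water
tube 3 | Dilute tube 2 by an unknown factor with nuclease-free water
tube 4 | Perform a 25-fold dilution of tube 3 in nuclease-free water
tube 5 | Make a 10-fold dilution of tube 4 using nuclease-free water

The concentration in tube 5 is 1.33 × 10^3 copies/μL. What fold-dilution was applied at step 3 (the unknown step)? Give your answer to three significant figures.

Step 1: 3 mL + 57 mL = 60 mL total → factor 60/3 = 20
Step 2: 40 μL brought to 600 μL → factor 600/40 = 15
Step 3: unknown factor x
Step 4: 25-fold → factor 25
Step 5: 10-fold → factor 10
Product of known-step factors = 75000
Overall factor = 1.00 × 10^9 copies/μL / (1.33 × 10^3 copies/μL) = 7.5188 × 10^5
x = 7.5188 × 10^5 / 75000 = 10.0

10.0-fold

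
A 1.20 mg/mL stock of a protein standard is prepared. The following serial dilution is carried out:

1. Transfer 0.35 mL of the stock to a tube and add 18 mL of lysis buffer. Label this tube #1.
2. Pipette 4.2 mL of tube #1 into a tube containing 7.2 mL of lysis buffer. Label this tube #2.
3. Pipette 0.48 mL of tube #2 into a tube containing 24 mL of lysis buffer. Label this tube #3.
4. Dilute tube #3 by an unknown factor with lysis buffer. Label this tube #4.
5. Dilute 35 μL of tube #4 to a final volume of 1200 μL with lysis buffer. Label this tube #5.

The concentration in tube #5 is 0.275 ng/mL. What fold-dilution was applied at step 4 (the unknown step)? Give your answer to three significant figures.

17.5-fold

Step 1: 0.35 mL + 18 mL = 18.35 mL total → factor 18.35/0.35 = 52.429
Step 2: 4.2 mL + 7.2 mL = 11.4 mL total → factor 11.4/4.2 = 2.7143
Step 3: 0.48 mL + 24 mL = 24.48 mL total → factor 24.48/0.48 = 51
Step 4: unknown factor x
Step 5: 35 μL brought to 1200 μL → factor 1200/35 = 34.286
Product of known-step factors = 2.4883 × 10^5
Overall factor = 1.20 mg/mL / (0.275 ng/mL) = 4.3636 × 10^6
x = 4.3636 × 10^6 / 2.4883 × 10^5 = 17.5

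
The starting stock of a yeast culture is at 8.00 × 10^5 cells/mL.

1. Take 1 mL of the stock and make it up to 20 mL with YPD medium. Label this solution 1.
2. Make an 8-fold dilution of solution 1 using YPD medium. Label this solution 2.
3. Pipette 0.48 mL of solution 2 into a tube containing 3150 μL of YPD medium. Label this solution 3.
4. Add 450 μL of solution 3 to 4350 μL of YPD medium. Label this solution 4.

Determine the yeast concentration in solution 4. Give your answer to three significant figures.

62.0 cells/mL

Step 1: 1 mL brought to 20 mL → factor 20/1 = 20
Step 2: 8-fold → factor 8
Step 3: 0.48 mL + 3150 μL = 3.63 mL total → factor 3.63/0.48 = 7.5625
Step 4: 450 μL + 4350 μL = 4800 μL total → factor 4800/450 = 10.667
Overall dilution factor = 20 × 8 × 7.5625 × 10.667 = 12907
Final = 8.00 × 10^5 cells/mL / 12907 = 62.0 cells/mL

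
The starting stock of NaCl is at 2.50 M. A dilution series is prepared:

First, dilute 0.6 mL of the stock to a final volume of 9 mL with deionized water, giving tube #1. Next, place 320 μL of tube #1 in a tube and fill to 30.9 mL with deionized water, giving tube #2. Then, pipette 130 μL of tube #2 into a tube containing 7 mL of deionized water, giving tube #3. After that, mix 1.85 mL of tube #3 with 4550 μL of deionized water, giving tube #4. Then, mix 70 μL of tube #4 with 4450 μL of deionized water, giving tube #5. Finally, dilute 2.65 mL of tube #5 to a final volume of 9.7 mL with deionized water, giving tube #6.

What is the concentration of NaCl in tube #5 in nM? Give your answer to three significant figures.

141 nM

Step 1: 0.6 mL brought to 9 mL → factor 9/0.6 = 15
Step 2: 320 μL brought to 30.9 mL → factor 30900/320 = 96.562
Step 3: 130 μL + 7 mL = 7130 μL total → factor 7130/130 = 54.846
Step 4: 1.85 mL + 4550 μL = 6.4 mL total → factor 6.4/1.85 = 3.4595
Step 5: 70 μL + 4450 μL = 4520 μL total → factor 4520/70 = 64.571
Dilution factor through tube #5 = 15 × 96.562 × 54.846 × 3.4595 × 64.571 = 1.7746 × 10^7
[tube #5] = 2.50 M / 1.7746 × 10^7 = 1.409 × 10^-7 M = 141 nM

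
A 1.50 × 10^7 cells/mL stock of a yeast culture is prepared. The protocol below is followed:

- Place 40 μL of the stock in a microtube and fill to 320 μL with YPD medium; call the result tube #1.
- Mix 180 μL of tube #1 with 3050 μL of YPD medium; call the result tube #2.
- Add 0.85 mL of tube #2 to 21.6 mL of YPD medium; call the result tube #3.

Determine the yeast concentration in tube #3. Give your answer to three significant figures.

3.96 × 10^3 cells/mL

Step 1: 40 μL brought to 320 μL → factor 320/40 = 8
Step 2: 180 μL + 3050 μL = 3230 μL total → factor 3230/180 = 17.944
Step 3: 0.85 mL + 21.6 mL = 22.45 mL total → factor 22.45/0.85 = 26.412
Overall dilution factor = 8 × 17.944 × 26.412 = 3791.6
Final = 1.50 × 10^7 cells/mL / 3791.6 = 3.96 × 10^3 cells/mL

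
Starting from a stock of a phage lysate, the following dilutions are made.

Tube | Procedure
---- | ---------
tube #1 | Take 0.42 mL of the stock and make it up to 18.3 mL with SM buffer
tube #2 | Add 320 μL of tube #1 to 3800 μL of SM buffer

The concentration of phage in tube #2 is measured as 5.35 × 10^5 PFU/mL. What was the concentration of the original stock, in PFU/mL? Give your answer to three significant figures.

Step 1: 0.42 mL brought to 18.3 mL → factor 18.3/0.42 = 43.571
Step 2: 320 μL + 3800 μL = 4120 μL total → factor 4120/320 = 12.875
Overall dilution factor = 43.571 × 12.875 = 560.98
Stock = 5.35 × 10^5 PFU/mL × 560.98 = 3.00 × 10^8 PFU/mL

3.00 × 10^8 PFU/mL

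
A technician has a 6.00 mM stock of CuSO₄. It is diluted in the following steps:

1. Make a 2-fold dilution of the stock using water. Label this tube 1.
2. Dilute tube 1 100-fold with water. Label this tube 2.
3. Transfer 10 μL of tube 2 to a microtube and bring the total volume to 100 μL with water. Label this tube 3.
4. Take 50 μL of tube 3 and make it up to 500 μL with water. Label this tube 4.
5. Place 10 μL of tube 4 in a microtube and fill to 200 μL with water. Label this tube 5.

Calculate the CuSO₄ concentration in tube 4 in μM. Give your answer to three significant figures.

0.300 μM

Step 1: 2-fold → factor 2
Step 2: 100-fold → factor 100
Step 3: 10 μL brought to 100 μL → factor 100/10 = 10
Step 4: 50 μL brought to 500 μL → factor 500/50 = 10
Dilution factor through tube 4 = 2 × 100 × 10 × 10 = 20000
[tube 4] = 6.00 mM / 20000 = 0.0003000 mM = 0.300 μM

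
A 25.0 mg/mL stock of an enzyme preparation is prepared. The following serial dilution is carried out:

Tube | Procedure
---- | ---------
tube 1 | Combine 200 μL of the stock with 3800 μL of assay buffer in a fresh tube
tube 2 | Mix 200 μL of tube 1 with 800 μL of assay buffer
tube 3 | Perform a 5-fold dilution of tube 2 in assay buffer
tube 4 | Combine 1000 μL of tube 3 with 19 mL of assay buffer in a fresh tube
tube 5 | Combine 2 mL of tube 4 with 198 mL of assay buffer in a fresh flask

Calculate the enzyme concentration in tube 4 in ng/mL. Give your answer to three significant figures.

2.50 × 10^3 ng/mL

Step 1: 200 μL + 3800 μL = 4000 μL total → factor 4000/200 = 20
Step 2: 200 μL + 800 μL = 1000 μL total → factor 1000/200 = 5
Step 3: 5-fold → factor 5
Step 4: 1000 μL + 19 mL = 20000 μL total → factor 20000/1000 = 20
Dilution factor through tube 4 = 20 × 5 × 5 × 20 = 10000
[tube 4] = 25.0 mg/mL / 10000 = 0.002500 mg/mL = 2.50 × 10^3 ng/mL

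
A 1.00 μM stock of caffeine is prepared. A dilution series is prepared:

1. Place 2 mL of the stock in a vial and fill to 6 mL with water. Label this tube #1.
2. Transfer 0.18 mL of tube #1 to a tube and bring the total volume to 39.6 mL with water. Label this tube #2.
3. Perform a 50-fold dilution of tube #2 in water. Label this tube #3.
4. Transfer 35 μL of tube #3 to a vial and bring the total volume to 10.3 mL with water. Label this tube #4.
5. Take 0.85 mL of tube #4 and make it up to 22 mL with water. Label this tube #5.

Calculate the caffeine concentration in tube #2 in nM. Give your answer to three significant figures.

1.52 nM

Step 1: 2 mL brought to 6 mL → factor 6/2 = 3
Step 2: 0.18 mL brought to 39.6 mL → factor 39.6/0.18 = 220
Dilution factor through tube #2 = 3 × 220 = 660
[tube #2] = 1.00 μM / 660 = 0.001515 μM = 1.52 nM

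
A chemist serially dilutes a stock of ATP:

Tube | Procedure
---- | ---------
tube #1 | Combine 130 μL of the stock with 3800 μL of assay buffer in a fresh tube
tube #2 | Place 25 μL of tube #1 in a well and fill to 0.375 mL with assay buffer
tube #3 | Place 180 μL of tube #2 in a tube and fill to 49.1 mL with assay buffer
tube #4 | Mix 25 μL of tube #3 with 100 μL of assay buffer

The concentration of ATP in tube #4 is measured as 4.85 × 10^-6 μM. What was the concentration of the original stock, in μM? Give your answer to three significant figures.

3.00 μM

Step 1: 130 μL + 3800 μL = 3930 μL total → factor 3930/130 = 30.231
Step 2: 25 μL brought to 0.375 mL → factor 375/25 = 15
Step 3: 180 μL brought to 49.1 mL → factor 49100/180 = 272.78
Step 4: 25 μL + 100 μL = 125 μL total → factor 125/25 = 5
Overall dilution factor = 30.231 × 15 × 272.78 × 5 = 6.1847 × 10^5
Stock = 4.85 × 10^-6 μM × 6.1847 × 10^5 = 3.00 μM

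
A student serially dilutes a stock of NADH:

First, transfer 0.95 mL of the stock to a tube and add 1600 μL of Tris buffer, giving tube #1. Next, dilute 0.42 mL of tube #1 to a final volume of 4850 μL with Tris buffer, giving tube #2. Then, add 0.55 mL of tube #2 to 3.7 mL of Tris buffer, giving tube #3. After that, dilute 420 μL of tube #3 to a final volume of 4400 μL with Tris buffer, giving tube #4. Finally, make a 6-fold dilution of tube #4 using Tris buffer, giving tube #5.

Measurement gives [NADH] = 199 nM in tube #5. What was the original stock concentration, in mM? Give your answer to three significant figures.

3.00 mM

Step 1: 0.95 mL + 1600 μL = 2.55 mL total → factor 2.55/0.95 = 2.6842
Step 2: 0.42 mL brought to 4850 μL → factor 4.85/0.42 = 11.548
Step 3: 0.55 mL + 3.7 mL = 4.25 mL total → factor 4.25/0.55 = 7.7273
Step 4: 420 μL brought to 4400 μL → factor 4400/420 = 10.476
Step 5: 6-fold → factor 6
Overall dilution factor = 2.6842 × 11.548 × 7.7273 × 10.476 × 6 = 15055
Stock = 199 nM × 15055 = 2.996 × 10^6 nM = 3.00 mM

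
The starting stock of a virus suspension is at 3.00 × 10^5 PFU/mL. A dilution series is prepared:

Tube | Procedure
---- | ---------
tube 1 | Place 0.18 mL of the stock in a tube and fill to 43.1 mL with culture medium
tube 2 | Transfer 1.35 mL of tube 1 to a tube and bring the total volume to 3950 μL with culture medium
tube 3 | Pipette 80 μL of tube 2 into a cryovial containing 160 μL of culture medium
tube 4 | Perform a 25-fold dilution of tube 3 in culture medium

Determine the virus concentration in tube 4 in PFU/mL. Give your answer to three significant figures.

Step 1: 0.18 mL brought to 43.1 mL → factor 43.1/0.18 = 239.44
Step 2: 1.35 mL brought to 3950 μL → factor 3.95/1.35 = 2.9259
Step 3: 80 μL + 160 μL = 240 μL total → factor 240/80 = 3
Step 4: 25-fold → factor 25
Overall dilution factor = 239.44 × 2.9259 × 3 × 25 = 52545
Final = 3.00 × 10^5 PFU/mL / 52545 = 5.71 PFU/mL

5.71 PFU/mL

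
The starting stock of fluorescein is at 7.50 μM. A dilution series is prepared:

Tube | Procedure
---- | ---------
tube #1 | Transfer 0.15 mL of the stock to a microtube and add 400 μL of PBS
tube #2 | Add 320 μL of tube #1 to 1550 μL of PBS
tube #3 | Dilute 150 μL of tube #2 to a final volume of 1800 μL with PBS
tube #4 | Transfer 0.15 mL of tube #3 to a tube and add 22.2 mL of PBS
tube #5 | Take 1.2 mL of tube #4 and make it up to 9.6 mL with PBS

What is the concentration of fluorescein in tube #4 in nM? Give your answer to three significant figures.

0.196 nM

Step 1: 0.15 mL + 400 μL = 0.55 mL total → factor 0.55/0.15 = 3.6667
Step 2: 320 μL + 1550 μL = 1870 μL total → factor 1870/320 = 5.8438
Step 3: 150 μL brought to 1800 μL → factor 1800/150 = 12
Step 4: 0.15 mL + 22.2 mL = 22.35 mL total → factor 22.35/0.15 = 149
Dilution factor through tube #4 = 3.6667 × 5.8438 × 12 × 149 = 38312
[tube #4] = 7.50 μM / 38312 = 0.0001958 μM = 0.196 nM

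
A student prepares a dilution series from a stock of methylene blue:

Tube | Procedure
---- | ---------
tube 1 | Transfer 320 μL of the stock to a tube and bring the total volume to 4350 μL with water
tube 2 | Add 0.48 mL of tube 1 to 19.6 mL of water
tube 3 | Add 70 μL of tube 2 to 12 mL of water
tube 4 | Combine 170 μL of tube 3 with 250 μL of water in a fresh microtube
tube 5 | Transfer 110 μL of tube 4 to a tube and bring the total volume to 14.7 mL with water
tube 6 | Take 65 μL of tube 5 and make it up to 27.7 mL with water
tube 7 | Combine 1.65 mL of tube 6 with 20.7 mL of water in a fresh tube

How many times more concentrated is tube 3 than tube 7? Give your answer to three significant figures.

1.91 × 10^6

Step 1: 320 μL brought to 4350 μL → factor 4350/320 = 13.594
Step 2: 0.48 mL + 19.6 mL = 20.08 mL total → factor 20.08/0.48 = 41.833
Step 3: 70 μL + 12 mL = 12070 μL total → factor 12070/70 = 172.43
Step 4: 170 μL + 250 μL = 420 μL total → factor 420/170 = 2.4706
Step 5: 110 μL brought to 14.7 mL → factor 14700/110 = 133.64
Step 6: 65 μL brought to 27.7 mL → factor 27700/65 = 426.15
Step 7: 1.65 mL + 20.7 mL = 22.35 mL total → factor 22.35/1.65 = 13.545
Dilution factor to tube 3 = 98055; to tube 7 = 1.8688 × 10^11
[tube 3]/[tube 7] = (factor to tube 7)/(factor to tube 3) = 1.8688 × 10^11/98055 = 1.91 × 10^6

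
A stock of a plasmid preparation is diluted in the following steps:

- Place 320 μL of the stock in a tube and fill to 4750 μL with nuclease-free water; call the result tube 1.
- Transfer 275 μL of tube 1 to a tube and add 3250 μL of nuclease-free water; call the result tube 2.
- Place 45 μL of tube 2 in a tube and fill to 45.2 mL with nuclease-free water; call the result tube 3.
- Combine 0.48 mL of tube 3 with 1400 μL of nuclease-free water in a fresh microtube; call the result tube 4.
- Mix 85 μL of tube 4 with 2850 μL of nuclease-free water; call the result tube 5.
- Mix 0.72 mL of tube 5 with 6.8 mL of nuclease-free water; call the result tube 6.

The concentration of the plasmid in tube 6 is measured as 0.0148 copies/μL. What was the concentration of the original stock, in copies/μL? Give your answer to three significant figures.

4.00 × 10^6 copies/μL

Step 1: 320 μL brought to 4750 μL → factor 4750/320 = 14.844
Step 2: 275 μL + 3250 μL = 3525 μL total → factor 3525/275 = 12.818
Step 3: 45 μL brought to 45.2 mL → factor 45200/45 = 1004.4
Step 4: 0.48 mL + 1400 μL = 1.88 mL total → factor 1.88/0.48 = 3.9167
Step 5: 85 μL + 2850 μL = 2935 μL total → factor 2935/85 = 34.529
Step 6: 0.72 mL + 6.8 mL = 7.52 mL total → factor 7.52/0.72 = 10.444
Overall dilution factor = 14.844 × 12.818 × 1004.4 × 3.9167 × 34.529 × 10.444 = 2.6995 × 10^8
Stock = 0.0148 copies/μL × 2.6995 × 10^8 = 4.00 × 10^6 copies/μL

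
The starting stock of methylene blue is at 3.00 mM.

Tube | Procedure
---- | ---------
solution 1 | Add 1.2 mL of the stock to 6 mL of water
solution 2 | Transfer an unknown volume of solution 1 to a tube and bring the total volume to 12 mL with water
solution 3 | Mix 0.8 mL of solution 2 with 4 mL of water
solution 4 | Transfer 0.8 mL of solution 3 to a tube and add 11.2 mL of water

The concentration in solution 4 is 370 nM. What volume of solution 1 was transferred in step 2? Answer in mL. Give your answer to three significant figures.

0.799 mL

Step 1: 1.2 mL + 6 mL = 7.2 mL total → factor 7.2/1.2 = 6
Step 2: v brought to 12 mL → factor = 12 mL/v
Step 3: 0.8 mL + 4 mL = 4.8 mL total → factor 4.8/0.8 = 6
Step 4: 0.8 mL + 11.2 mL = 12 mL total → factor 12/0.8 = 15
Product of known-step factors = 540
Overall factor = 3.00 mM / (370 nM) = 8108.1
Step-2 factor = 8108.1 / 540 = 15.015
v = 12 mL / 15.015 = 0.799 mL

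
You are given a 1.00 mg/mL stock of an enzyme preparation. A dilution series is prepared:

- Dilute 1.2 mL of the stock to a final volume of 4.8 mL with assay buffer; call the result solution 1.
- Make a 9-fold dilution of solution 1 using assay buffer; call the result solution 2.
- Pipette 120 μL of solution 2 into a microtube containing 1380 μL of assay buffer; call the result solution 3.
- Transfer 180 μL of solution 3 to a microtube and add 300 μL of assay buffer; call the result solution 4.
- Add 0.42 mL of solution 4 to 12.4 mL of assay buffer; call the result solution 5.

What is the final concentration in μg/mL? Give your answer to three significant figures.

0.0273 μg/mL

Step 1: 1.2 mL brought to 4.8 mL → factor 4.8/1.2 = 4
Step 2: 9-fold → factor 9
Step 3: 120 μL + 1380 μL = 1500 μL total → factor 1500/120 = 12.5
Step 4: 180 μL + 300 μL = 480 μL total → factor 480/180 = 2.6667
Step 5: 0.42 mL + 12.4 mL = 12.82 mL total → factor 12.82/0.42 = 30.524
Overall dilution factor = 4 × 9 × 12.5 × 2.6667 × 30.524 = 36629
Final = 1.00 mg/mL / 36629 = 2.730 × 10^-5 mg/mL = 0.0273 μg/mL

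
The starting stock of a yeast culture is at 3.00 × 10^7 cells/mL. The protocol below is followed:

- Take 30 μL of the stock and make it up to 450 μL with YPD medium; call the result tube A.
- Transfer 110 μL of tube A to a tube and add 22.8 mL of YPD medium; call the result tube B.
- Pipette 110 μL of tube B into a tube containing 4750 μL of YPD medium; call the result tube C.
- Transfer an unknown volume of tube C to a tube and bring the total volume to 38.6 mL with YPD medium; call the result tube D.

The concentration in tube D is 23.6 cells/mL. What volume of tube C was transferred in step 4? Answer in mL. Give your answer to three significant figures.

4.19 mL

Step 1: 30 μL brought to 450 μL → factor 450/30 = 15
Step 2: 110 μL + 22.8 mL = 22910 μL total → factor 22910/110 = 208.27
Step 3: 110 μL + 4750 μL = 4860 μL total → factor 4860/110 = 44.182
Step 4: v brought to 38.6 mL → factor = 38.6 mL/v
Product of known-step factors = 1.3803 × 10^5
Overall factor = 3.00 × 10^7 cells/mL / (23.6 cells/mL) = 1.2712 × 10^6
Step-4 factor = 1.2712 × 10^6 / 1.3803 × 10^5 = 9.2096
v = 38.6 mL / 9.2096 = 4.19 mL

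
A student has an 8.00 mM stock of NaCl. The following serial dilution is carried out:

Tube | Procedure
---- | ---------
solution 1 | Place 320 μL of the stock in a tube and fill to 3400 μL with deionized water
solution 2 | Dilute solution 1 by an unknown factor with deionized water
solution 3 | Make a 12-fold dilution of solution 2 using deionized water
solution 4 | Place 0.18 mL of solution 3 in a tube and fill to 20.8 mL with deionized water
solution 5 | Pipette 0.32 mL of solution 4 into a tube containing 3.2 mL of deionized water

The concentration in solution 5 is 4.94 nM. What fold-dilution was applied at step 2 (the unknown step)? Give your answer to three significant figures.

Step 1: 320 μL brought to 3400 μL → factor 3400/320 = 10.625
Step 2: unknown factor x
Step 3: 12-fold → factor 12
Step 4: 0.18 mL brought to 20.8 mL → factor 20.8/0.18 = 115.56
Step 5: 0.32 mL + 3.2 mL = 3.52 mL total → factor 3.52/0.32 = 11
Product of known-step factors = 1.6207 × 10^5
Overall factor = 8.00 mM / (4.94 nM) = 1.6194 × 10^6
x = 1.6194 × 10^6 / 1.6207 × 10^5 = 9.99

9.99-fold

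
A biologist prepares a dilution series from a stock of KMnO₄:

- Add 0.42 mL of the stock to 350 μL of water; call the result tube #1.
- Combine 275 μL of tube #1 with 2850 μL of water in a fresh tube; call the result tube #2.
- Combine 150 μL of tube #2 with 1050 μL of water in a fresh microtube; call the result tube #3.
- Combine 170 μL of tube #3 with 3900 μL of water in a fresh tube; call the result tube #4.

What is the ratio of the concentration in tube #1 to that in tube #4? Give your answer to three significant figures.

Step 1: 0.42 mL + 350 μL = 0.77 mL total → factor 0.77/0.42 = 1.8333
Step 2: 275 μL + 2850 μL = 3125 μL total → factor 3125/275 = 11.364
Step 3: 150 μL + 1050 μL = 1200 μL total → factor 1200/150 = 8
Step 4: 170 μL + 3900 μL = 4070 μL total → factor 4070/170 = 23.941
Dilution factor to tube #1 = 1.8333; to tube #4 = 3990.2
[tube #1]/[tube #4] = (factor to tube #4)/(factor to tube #1) = 3990.2/1.8333 = 2.18 × 10^3

2.18 × 10^3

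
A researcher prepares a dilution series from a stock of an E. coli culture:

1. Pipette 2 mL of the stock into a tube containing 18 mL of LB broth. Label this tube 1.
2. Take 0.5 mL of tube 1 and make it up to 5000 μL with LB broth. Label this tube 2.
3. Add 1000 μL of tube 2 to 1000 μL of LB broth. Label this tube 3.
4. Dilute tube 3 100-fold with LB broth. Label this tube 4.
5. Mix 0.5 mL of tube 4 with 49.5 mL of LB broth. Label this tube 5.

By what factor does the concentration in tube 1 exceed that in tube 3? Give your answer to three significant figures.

Step 1: 2 mL + 18 mL = 20 mL total → factor 20/2 = 10
Step 2: 0.5 mL brought to 5000 μL → factor 5/0.5 = 10
Step 3: 1000 μL + 1000 μL = 2000 μL total → factor 2000/1000 = 2
Dilution factor to tube 1 = 10; to tube 3 = 200
[tube 1]/[tube 3] = (factor to tube 3)/(factor to tube 1) = 200/10 = 20.0

20.0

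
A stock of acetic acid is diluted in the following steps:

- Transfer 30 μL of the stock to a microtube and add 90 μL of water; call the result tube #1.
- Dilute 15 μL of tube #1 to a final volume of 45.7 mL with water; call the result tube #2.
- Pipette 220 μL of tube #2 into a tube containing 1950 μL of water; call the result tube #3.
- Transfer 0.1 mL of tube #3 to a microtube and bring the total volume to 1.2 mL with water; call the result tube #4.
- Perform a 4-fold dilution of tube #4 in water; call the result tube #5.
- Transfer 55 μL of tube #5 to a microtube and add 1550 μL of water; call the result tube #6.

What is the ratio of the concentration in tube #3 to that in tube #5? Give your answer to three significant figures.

Step 1: 30 μL + 90 μL = 120 μL total → factor 120/30 = 4
Step 2: 15 μL brought to 45.7 mL → factor 45700/15 = 3046.7
Step 3: 220 μL + 1950 μL = 2170 μL total → factor 2170/220 = 9.8636
Step 4: 0.1 mL brought to 1.2 mL → factor 1.2/0.1 = 12
Step 5: 4-fold → factor 4
Dilution factor to tube #3 = 1.202 × 10^5; to tube #5 = 5.7698 × 10^6
[tube #3]/[tube #5] = (factor to tube #5)/(factor to tube #3) = 5.7698 × 10^6/1.202 × 10^5 = 48.0

48.0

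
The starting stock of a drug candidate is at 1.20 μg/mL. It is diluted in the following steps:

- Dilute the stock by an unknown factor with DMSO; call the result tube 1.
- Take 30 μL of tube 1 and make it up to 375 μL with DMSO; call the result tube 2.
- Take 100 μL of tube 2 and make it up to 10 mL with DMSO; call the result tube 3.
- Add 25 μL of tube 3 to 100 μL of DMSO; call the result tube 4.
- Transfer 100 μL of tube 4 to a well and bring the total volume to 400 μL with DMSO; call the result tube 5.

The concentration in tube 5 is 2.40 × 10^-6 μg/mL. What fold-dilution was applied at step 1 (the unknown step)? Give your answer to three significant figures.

20.0-fold

Step 1: unknown factor x
Step 2: 30 μL brought to 375 μL → factor 375/30 = 12.5
Step 3: 100 μL brought to 10 mL → factor 10000/100 = 100
Step 4: 25 μL + 100 μL = 125 μL total → factor 125/25 = 5
Step 5: 100 μL brought to 400 μL → factor 400/100 = 4
Product of known-step factors = 25000
Overall factor = 1.20 μg/mL / (2.40 × 10^-6 μg/mL) = 5 × 10^5
x = 5 × 10^5 / 25000 = 20.0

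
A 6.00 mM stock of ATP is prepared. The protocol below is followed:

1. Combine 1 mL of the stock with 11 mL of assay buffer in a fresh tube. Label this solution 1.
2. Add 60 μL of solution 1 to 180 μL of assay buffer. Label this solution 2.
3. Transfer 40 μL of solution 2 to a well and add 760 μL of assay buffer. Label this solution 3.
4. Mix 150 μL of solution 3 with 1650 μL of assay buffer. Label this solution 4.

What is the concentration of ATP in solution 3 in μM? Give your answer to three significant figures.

Step 1: 1 mL + 11 mL = 12 mL total → factor 12/1 = 12
Step 2: 60 μL + 180 μL = 240 μL total → factor 240/60 = 4
Step 3: 40 μL + 760 μL = 800 μL total → factor 800/40 = 20
Dilution factor through solution 3 = 12 × 4 × 20 = 960
[solution 3] = 6.00 mM / 960 = 0.006250 mM = 6.25 μM

6.25 μM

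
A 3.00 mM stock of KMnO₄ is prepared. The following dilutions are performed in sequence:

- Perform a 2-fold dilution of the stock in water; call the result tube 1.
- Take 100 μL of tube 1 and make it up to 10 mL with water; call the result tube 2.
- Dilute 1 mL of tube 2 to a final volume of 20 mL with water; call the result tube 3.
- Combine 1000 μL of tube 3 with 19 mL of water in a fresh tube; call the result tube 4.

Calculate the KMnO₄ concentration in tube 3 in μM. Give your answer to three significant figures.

Step 1: 2-fold → factor 2
Step 2: 100 μL brought to 10 mL → factor 10000/100 = 100
Step 3: 1 mL brought to 20 mL → factor 20/1 = 20
Dilution factor through tube 3 = 2 × 100 × 20 = 4000
[tube 3] = 3.00 mM / 4000 = 0.0007500 mM = 0.750 μM

0.750 μM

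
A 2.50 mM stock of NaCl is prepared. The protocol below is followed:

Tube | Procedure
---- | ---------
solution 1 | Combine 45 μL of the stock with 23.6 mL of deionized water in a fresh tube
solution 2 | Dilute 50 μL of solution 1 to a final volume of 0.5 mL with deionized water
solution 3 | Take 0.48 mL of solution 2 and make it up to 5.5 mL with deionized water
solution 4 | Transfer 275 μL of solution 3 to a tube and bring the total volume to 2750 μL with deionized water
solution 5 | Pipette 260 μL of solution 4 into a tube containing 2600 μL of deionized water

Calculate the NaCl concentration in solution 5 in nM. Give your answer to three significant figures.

0.377 nM

Step 1: 45 μL + 23.6 mL = 23645 μL total → factor 23645/45 = 525.44
Step 2: 50 μL brought to 0.5 mL → factor 500/50 = 10
Step 3: 0.48 mL brought to 5.5 mL → factor 5.5/0.48 = 11.458
Step 4: 275 μL brought to 2750 μL → factor 2750/275 = 10
Step 5: 260 μL + 2600 μL = 2860 μL total → factor 2860/260 = 11
Dilution factor through solution 5 = 525.44 × 10 × 11.458 × 10 × 11 = 6.6228 × 10^6
[solution 5] = 2.50 mM / 6.6228 × 10^6 = 3.775 × 10^-7 mM = 0.377 nM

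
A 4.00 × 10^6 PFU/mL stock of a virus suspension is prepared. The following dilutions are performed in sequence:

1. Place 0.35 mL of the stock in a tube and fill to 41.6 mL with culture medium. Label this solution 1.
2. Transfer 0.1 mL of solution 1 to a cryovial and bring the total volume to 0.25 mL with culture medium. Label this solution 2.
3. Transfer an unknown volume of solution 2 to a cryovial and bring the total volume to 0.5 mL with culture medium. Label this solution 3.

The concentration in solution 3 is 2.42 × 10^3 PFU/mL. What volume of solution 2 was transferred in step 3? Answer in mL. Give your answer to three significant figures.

0.0899 mL

Step 1: 0.35 mL brought to 41.6 mL → factor 41.6/0.35 = 118.86
Step 2: 0.1 mL brought to 0.25 mL → factor 0.25/0.1 = 2.5
Step 3: v brought to 0.5 mL → factor = 0.5 mL/v
Product of known-step factors = 297.14
Overall factor = 4.00 × 10^6 PFU/mL / (2.42 × 10^3 PFU/mL) = 1652.9
Step-3 factor = 1652.9 / 297.14 = 5.5626
v = 0.5 mL / 5.5626 = 0.0899 mL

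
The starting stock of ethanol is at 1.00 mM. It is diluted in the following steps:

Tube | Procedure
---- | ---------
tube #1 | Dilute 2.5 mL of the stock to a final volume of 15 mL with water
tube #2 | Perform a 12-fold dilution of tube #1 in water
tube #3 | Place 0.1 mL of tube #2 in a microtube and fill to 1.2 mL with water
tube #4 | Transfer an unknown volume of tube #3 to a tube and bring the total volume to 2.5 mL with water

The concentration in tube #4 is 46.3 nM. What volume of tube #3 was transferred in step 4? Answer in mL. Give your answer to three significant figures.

0.100 mL

Step 1: 2.5 mL brought to 15 mL → factor 15/2.5 = 6
Step 2: 12-fold → factor 12
Step 3: 0.1 mL brought to 1.2 mL → factor 1.2/0.1 = 12
Step 4: v brought to 2.5 mL → factor = 2.5 mL/v
Product of known-step factors = 864
Overall factor = 1.00 mM / (46.3 nM) = 21598
Step-4 factor = 21598 / 864 = 24.998
v = 2.5 mL / 24.998 = 0.100 mL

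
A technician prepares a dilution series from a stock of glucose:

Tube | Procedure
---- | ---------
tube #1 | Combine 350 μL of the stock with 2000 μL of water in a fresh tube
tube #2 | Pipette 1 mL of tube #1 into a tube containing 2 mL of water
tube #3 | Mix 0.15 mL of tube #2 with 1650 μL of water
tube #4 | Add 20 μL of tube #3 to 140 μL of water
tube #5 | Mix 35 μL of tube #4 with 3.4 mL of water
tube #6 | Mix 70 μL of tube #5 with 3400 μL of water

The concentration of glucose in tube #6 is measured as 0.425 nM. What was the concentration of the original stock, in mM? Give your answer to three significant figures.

Step 1: 350 μL + 2000 μL = 2350 μL total → factor 2350/350 = 6.7143
Step 2: 1 mL + 2 mL = 3 mL total → factor 3/1 = 3
Step 3: 0.15 mL + 1650 μL = 1.8 mL total → factor 1.8/0.15 = 12
Step 4: 20 μL + 140 μL = 160 μL total → factor 160/20 = 8
Step 5: 35 μL + 3.4 mL = 3435 μL total → factor 3435/35 = 98.143
Step 6: 70 μL + 3400 μL = 3470 μL total → factor 3470/70 = 49.571
Overall dilution factor = 6.7143 × 3 × 12 × 8 × 98.143 × 49.571 = 9.4077 × 10^6
Stock = 0.425 nM × 9.4077 × 10^6 = 3.998 × 10^6 nM = 4.00 mM

4.00 mM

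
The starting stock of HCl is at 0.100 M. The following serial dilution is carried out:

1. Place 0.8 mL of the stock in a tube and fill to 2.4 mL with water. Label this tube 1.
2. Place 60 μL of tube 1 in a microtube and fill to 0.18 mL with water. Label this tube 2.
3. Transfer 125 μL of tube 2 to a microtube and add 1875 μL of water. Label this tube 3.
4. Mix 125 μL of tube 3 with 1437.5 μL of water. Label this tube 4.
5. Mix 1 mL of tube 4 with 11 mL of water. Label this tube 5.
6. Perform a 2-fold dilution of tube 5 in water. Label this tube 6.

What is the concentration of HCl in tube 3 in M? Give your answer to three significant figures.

Step 1: 0.8 mL brought to 2.4 mL → factor 2.4/0.8 = 3
Step 2: 60 μL brought to 0.18 mL → factor 180/60 = 3
Step 3: 125 μL + 1875 μL = 2000 μL total → factor 2000/125 = 16
Dilution factor through tube 3 = 3 × 3 × 16 = 144
[tube 3] = 0.100 M / 144 = 0.000694 M

0.000694 M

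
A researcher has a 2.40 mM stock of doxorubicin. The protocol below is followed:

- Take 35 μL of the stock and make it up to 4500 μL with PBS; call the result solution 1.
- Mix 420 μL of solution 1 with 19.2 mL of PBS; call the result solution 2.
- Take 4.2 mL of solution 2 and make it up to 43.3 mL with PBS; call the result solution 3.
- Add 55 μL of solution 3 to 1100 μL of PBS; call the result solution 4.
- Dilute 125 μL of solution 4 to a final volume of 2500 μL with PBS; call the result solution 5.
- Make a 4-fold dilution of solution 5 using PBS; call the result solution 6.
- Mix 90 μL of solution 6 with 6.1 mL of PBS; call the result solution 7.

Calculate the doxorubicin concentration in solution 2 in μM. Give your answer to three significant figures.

0.400 μM

Step 1: 35 μL brought to 4500 μL → factor 4500/35 = 128.57
Step 2: 420 μL + 19.2 mL = 19620 μL total → factor 19620/420 = 46.714
Dilution factor through solution 2 = 128.57 × 46.714 = 6006.1
[solution 2] = 2.40 mM / 6006.1 = 0.0003996 mM = 0.400 μM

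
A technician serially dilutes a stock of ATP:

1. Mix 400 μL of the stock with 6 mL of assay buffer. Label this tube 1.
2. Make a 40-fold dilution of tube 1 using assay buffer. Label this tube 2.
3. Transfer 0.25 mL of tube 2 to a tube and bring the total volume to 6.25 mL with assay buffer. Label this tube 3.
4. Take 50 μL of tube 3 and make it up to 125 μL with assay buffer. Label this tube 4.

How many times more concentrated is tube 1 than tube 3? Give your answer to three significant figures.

Step 1: 400 μL + 6 mL = 6400 μL total → factor 6400/400 = 16
Step 2: 40-fold → factor 40
Step 3: 0.25 mL brought to 6.25 mL → factor 6.25/0.25 = 25
Dilution factor to tube 1 = 16; to tube 3 = 16000
[tube 1]/[tube 3] = (factor to tube 3)/(factor to tube 1) = 16000/16 = 1.00 × 10^3

1.00 × 10^3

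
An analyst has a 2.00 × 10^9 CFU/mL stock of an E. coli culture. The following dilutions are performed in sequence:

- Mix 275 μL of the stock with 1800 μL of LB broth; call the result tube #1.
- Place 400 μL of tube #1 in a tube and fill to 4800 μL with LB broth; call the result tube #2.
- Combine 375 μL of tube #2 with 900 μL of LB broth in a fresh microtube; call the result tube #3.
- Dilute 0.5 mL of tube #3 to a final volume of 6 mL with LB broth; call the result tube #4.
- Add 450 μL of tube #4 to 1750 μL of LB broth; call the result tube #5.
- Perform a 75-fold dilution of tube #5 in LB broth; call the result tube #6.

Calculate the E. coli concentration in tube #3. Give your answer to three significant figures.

6.50 × 10^6 CFU/mL

Step 1: 275 μL + 1800 μL = 2075 μL total → factor 2075/275 = 7.5455
Step 2: 400 μL brought to 4800 μL → factor 4800/400 = 12
Step 3: 375 μL + 900 μL = 1275 μL total → factor 1275/375 = 3.4
Dilution factor through tube #3 = 7.5455 × 12 × 3.4 = 307.85
[tube #3] = 2.00 × 10^9 CFU/mL / 307.85 = 6.50 × 10^6 CFU/mL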